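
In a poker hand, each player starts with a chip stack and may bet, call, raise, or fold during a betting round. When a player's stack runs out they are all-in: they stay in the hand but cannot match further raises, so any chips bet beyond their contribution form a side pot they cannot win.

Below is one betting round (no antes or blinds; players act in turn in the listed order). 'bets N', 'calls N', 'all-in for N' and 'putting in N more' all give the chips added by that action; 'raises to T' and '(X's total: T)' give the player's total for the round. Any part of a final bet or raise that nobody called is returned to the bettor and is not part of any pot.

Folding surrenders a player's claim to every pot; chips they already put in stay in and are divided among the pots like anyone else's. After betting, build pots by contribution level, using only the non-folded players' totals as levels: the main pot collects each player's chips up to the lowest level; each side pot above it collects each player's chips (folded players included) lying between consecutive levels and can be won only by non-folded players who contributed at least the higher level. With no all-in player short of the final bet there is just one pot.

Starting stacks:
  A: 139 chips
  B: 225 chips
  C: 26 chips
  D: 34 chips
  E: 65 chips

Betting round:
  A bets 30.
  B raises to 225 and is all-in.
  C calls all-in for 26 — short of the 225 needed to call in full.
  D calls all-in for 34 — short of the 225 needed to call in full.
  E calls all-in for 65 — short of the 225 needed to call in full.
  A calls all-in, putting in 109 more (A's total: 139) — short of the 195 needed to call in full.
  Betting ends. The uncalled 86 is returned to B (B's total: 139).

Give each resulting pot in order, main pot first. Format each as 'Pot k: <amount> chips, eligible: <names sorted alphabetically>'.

Contributions (after 86 returned to B): A=139, B=139, C=26, D=34, E=65
Pot levels (distinct totals of non-folded players): 26, 34, 65, 139
Layer 1-26: 26 each from A, B, C, D, E = 26*5 = 130 chips; eligible A, B, C, D, E
Layer 27-34: 8 each from A, B, D, E = 8*4 = 32 chips; eligible A, B, D, E
Layer 35-65: 31 each from A, B, E = 31*3 = 93 chips; eligible A, B, E
Layer 66-139: 74 each from A, B = 74*2 = 148 chips; eligible A, B

Pot 1: 130 chips, eligible: A, B, C, D, E
Pot 2: 32 chips, eligible: A, B, D, E
Pot 3: 93 chips, eligible: A, B, E
Pot 4: 148 chips, eligible: A, B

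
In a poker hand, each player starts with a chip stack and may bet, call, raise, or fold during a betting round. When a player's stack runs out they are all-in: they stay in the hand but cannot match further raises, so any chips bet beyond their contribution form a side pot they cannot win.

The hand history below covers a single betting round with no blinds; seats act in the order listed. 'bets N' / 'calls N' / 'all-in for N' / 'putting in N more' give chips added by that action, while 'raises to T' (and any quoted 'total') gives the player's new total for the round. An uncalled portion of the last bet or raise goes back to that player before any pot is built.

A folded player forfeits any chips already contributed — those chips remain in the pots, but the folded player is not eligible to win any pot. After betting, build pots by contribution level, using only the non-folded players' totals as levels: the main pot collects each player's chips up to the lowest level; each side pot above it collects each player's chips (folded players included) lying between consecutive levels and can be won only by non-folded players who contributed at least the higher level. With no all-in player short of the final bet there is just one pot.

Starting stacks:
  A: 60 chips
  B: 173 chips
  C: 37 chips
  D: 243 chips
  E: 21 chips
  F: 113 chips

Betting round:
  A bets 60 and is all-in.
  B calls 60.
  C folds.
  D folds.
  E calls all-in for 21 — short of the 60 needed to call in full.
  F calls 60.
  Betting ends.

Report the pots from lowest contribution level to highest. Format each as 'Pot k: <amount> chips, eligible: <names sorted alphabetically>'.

Contributions: A=60, B=60, E=21, F=60
Folded: C, D
Pot levels (distinct totals of non-folded players): 21, 60
Layer 1-21: 21 each from A, B, E, F = 21*4 = 84 chips; eligible A, B, E, F
Layer 22-60: 39 each from A, B, F = 39*3 = 117 chips; eligible A, B, F

Pot 1: 84 chips, eligible: A, B, E, F
Pot 2: 117 chips, eligible: A, B, F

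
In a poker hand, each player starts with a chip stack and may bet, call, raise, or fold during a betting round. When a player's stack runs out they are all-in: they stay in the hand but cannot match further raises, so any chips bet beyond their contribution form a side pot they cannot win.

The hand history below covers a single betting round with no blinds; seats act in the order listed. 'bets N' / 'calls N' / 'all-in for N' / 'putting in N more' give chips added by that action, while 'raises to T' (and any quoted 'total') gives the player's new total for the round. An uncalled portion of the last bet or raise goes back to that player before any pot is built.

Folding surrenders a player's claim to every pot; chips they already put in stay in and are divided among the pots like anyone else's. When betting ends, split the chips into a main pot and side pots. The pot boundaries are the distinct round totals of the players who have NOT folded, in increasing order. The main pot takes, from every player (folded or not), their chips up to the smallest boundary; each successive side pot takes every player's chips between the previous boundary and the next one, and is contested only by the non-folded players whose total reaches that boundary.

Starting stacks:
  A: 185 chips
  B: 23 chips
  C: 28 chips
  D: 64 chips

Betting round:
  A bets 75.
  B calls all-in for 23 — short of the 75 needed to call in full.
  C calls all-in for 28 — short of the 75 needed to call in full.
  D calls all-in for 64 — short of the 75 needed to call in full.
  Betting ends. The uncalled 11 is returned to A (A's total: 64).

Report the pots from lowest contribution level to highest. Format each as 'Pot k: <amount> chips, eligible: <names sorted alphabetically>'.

Contributions (after 11 returned to A): A=64, B=23, C=28, D=64
Pot levels (distinct totals of non-folded players): 23, 28, 64
Layer 1-23: 23 each from A, B, C, D = 23*4 = 92 chips; eligible A, B, C, D
Layer 24-28: 5 each from A, C, D = 5*3 = 15 chips; eligible A, C, D
Layer 29-64: 36 each from A, D = 36*2 = 72 chips; eligible A, D

Pot 1: 92 chips, eligible: A, B, C, D
Pot 2: 15 chips, eligible: A, C, D
Pot 3: 72 chips, eligible: A, D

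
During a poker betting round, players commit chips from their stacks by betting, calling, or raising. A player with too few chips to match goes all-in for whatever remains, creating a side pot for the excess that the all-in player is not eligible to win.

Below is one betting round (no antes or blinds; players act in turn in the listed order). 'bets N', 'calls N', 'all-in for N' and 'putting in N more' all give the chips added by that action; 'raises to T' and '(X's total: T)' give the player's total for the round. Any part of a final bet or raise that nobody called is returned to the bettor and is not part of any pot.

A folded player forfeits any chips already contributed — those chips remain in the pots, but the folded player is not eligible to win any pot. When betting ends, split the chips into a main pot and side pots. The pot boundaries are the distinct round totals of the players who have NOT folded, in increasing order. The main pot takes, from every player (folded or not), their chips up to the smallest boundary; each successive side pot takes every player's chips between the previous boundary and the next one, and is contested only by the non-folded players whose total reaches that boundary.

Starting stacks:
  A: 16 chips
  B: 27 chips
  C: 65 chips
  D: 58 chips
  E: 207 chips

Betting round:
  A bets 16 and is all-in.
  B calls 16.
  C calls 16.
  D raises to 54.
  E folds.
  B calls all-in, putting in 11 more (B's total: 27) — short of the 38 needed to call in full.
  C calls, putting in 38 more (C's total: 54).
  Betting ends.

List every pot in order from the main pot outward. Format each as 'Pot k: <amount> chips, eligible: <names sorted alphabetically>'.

Pot 1: 64 chips, eligible: A, B, C, D
Pot 2: 33 chips, eligible: B, C, D
Pot 3: 54 chips, eligible: C, D

Derivation:
Contributions: A=16, B=27, C=54, D=54
Folded: E
Pot levels (distinct totals of non-folded players): 16, 27, 54
Layer 1-16: 16 each from A, B, C, D = 16*4 = 64 chips; eligible A, B, C, D
Layer 17-27: 11 each from B, C, D = 11*3 = 33 chips; eligible B, C, D
Layer 28-54: 27 each from C, D = 27*2 = 54 chips; eligible C, D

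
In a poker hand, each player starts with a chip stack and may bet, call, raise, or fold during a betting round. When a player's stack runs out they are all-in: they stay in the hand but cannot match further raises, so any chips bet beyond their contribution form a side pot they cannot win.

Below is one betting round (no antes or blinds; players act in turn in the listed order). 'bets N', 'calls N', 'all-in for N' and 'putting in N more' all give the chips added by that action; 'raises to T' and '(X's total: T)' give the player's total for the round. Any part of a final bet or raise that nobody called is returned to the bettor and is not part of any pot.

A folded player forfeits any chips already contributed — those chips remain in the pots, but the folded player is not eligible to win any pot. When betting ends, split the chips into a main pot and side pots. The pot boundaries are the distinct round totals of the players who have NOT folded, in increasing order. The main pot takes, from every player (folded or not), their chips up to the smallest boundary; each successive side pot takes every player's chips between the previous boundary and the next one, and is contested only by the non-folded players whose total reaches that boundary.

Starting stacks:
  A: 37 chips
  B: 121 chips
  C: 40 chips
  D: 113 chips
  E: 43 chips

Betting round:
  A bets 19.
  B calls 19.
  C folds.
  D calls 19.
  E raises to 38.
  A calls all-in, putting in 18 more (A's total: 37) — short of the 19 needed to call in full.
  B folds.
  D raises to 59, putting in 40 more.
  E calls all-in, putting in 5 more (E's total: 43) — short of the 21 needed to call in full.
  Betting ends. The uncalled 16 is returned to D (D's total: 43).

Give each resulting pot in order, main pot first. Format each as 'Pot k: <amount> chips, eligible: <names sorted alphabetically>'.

Contributions (after 16 returned to D): A=37, B=19, D=43, E=43
Folded: B, C
Pot levels (distinct totals of non-folded players): 37, 43
Layer 1-37: A 37 + B 19 + D 37 + E 37 = 130 chips; eligible A, D, E
Layer 38-43: 6 each from D, E = 6*2 = 12 chips; eligible D, E

Pot 1: 130 chips, eligible: A, D, E
Pot 2: 12 chips, eligible: D, E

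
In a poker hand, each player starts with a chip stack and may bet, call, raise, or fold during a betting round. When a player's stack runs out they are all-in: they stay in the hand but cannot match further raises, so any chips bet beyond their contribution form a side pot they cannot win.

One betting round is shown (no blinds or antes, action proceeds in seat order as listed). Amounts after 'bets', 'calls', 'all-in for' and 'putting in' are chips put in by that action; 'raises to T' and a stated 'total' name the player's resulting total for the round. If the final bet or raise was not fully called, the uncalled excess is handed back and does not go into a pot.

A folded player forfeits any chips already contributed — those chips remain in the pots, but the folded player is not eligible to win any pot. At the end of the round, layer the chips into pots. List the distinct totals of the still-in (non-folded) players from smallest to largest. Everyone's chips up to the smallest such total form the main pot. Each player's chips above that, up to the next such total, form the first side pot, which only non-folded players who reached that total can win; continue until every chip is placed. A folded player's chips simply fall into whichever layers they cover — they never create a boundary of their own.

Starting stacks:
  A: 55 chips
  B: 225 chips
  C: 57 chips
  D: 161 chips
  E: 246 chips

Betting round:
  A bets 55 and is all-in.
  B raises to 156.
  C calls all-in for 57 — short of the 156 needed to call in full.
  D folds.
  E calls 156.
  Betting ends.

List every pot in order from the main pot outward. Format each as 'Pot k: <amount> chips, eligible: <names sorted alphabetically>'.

Pot 1: 220 chips, eligible: A, B, C, E
Pot 2: 6 chips, eligible: B, C, E
Pot 3: 198 chips, eligible: B, E

Derivation:
Contributions: A=55, B=156, C=57, E=156
Folded: D
Pot levels (distinct totals of non-folded players): 55, 57, 156
Layer 1-55: 55 each from A, B, C, E = 55*4 = 220 chips; eligible A, B, C, E
Layer 56-57: 2 each from B, C, E = 2*3 = 6 chips; eligible B, C, E
Layer 58-156: 99 each from B, E = 99*2 = 198 chips; eligible B, E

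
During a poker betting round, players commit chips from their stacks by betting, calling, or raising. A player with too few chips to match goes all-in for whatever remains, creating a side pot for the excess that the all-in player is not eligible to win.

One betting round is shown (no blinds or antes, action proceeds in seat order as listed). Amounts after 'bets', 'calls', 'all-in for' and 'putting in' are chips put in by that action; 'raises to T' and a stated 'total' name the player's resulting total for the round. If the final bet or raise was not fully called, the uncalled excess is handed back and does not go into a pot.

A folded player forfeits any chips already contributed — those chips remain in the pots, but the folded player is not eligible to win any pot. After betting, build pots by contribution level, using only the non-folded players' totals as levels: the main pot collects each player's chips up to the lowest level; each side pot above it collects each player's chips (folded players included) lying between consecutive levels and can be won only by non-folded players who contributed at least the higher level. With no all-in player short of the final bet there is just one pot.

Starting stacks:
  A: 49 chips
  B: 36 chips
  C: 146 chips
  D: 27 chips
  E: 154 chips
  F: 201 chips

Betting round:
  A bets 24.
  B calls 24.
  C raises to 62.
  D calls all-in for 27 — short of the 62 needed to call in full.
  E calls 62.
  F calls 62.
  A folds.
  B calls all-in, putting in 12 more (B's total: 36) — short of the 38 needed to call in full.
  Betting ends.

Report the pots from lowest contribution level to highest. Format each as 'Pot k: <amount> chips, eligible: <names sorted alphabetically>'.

Contributions: A=24, B=36, C=62, D=27, E=62, F=62
Folded: A
Pot levels (distinct totals of non-folded players): 27, 36, 62
Layer 1-27: A 24 + B 27 + C 27 + D 27 + E 27 + F 27 = 159 chips; eligible B, C, D, E, F
Layer 28-36: 9 each from B, C, E, F = 9*4 = 36 chips; eligible B, C, E, F
Layer 37-62: 26 each from C, E, F = 26*3 = 78 chips; eligible C, E, F

Pot 1: 159 chips, eligible: B, C, D, E, F
Pot 2: 36 chips, eligible: B, C, E, F
Pot 3: 78 chips, eligible: C, E, F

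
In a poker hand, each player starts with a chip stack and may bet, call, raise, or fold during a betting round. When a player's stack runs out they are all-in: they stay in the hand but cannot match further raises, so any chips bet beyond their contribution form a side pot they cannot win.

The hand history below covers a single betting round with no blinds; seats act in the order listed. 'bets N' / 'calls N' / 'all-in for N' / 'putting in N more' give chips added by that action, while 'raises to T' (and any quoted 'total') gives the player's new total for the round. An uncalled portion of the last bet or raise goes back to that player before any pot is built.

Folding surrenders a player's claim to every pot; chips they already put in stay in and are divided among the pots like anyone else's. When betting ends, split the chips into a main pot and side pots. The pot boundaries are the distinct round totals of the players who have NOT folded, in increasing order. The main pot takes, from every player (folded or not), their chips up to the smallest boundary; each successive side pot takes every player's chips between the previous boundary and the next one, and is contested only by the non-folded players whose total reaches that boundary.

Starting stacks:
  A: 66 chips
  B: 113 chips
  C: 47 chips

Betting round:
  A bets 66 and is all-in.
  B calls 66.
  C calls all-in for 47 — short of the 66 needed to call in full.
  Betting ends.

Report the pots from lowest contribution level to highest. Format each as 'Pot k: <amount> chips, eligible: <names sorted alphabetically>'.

Contributions: A=66, B=66, C=47
Pot levels (distinct totals of non-folded players): 47, 66
Layer 1-47: 47 each from A, B, C = 47*3 = 141 chips; eligible A, B, C
Layer 48-66: 19 each from A, B = 19*2 = 38 chips; eligible A, B

Pot 1: 141 chips, eligible: A, B, C
Pot 2: 38 chips, eligible: A, B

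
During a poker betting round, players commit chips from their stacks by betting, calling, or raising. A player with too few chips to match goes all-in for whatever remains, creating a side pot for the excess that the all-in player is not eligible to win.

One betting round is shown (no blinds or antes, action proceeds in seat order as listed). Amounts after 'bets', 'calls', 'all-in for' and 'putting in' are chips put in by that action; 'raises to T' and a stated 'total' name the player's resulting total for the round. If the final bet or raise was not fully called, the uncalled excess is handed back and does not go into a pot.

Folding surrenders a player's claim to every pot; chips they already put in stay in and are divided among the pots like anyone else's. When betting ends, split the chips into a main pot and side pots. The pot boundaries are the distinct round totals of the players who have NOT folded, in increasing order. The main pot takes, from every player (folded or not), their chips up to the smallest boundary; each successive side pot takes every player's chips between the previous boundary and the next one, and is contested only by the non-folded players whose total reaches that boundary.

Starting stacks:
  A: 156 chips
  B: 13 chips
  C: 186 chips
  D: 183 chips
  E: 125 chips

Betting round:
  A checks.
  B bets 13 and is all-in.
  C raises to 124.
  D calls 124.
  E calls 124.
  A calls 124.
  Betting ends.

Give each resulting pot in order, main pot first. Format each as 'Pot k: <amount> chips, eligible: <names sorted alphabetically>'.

Contributions: A=124, B=13, C=124, D=124, E=124
Pot levels (distinct totals of non-folded players): 13, 124
Layer 1-13: 13 each from A, B, C, D, E = 13*5 = 65 chips; eligible A, B, C, D, E
Layer 14-124: 111 each from A, C, D, E = 111*4 = 444 chips; eligible A, C, D, E

Pot 1: 65 chips, eligible: A, B, C, D, E
Pot 2: 444 chips, eligible: A, C, D, E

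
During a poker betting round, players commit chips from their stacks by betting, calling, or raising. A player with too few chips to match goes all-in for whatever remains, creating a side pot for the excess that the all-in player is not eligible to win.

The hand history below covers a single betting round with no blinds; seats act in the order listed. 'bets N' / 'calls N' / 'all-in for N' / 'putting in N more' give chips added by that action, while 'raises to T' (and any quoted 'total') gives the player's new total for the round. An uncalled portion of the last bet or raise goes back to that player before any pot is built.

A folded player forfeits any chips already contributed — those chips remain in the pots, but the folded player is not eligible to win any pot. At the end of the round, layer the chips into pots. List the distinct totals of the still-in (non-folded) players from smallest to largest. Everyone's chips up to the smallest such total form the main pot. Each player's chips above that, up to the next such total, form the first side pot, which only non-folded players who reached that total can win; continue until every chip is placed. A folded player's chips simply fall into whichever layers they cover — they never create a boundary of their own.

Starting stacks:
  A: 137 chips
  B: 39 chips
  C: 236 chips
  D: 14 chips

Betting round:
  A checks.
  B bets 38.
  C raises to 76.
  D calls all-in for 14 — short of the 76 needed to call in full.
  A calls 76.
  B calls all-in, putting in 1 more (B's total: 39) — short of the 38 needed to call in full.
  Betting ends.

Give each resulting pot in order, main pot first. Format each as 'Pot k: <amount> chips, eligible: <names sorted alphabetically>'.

Pot 1: 56 chips, eligible: A, B, C, D
Pot 2: 75 chips, eligible: A, B, C
Pot 3: 74 chips, eligible: A, C

Derivation:
Contributions: A=76, B=39, C=76, D=14
Pot levels (distinct totals of non-folded players): 14, 39, 76
Layer 1-14: 14 each from A, B, C, D = 14*4 = 56 chips; eligible A, B, C, D
Layer 15-39: 25 each from A, B, C = 25*3 = 75 chips; eligible A, B, C
Layer 40-76: 37 each from A, C = 37*2 = 74 chips; eligible A, C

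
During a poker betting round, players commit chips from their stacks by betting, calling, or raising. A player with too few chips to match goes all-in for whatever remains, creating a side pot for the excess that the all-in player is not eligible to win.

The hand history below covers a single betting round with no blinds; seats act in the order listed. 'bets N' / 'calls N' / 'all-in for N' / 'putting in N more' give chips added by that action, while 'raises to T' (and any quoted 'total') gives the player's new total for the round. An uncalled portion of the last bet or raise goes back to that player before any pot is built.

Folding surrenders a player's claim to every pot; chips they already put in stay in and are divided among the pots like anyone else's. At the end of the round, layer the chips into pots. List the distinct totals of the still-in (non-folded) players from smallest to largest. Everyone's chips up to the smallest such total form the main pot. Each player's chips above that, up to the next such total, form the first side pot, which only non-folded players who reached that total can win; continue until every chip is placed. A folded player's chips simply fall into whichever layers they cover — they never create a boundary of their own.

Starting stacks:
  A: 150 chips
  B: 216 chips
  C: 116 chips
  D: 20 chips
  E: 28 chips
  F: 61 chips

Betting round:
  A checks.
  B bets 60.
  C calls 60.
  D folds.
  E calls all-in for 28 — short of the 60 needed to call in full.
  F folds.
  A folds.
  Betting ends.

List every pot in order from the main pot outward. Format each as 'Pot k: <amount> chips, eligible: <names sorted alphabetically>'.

Contributions: B=60, C=60, E=28
Folded: A, D, F
Pot levels (distinct totals of non-folded players): 28, 60
Layer 1-28: 28 each from B, C, E = 28*3 = 84 chips; eligible B, C, E
Layer 29-60: 32 each from B, C = 32*2 = 64 chips; eligible B, C

Pot 1: 84 chips, eligible: B, C, E
Pot 2: 64 chips, eligible: B, C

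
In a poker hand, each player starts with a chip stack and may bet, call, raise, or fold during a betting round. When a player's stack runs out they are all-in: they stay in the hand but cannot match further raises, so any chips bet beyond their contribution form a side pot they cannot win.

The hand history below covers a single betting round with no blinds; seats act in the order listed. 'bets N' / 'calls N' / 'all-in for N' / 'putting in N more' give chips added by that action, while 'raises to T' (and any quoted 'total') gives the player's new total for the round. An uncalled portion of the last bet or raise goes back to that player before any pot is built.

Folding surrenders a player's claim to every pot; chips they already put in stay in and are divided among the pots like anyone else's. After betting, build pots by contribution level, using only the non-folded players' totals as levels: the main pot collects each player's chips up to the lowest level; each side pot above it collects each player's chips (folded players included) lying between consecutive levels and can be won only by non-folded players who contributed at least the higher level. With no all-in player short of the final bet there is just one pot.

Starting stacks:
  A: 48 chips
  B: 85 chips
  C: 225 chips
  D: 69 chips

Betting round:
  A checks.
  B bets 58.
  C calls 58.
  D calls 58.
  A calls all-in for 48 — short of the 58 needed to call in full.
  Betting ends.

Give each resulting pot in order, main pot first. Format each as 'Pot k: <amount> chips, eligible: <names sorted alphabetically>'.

Pot 1: 192 chips, eligible: A, B, C, D
Pot 2: 30 chips, eligible: B, C, D

Derivation:
Contributions: A=48, B=58, C=58, D=58
Pot levels (distinct totals of non-folded players): 48, 58
Layer 1-48: 48 each from A, B, C, D = 48*4 = 192 chips; eligible A, B, C, D
Layer 49-58: 10 each from B, C, D = 10*3 = 30 chips; eligible B, C, D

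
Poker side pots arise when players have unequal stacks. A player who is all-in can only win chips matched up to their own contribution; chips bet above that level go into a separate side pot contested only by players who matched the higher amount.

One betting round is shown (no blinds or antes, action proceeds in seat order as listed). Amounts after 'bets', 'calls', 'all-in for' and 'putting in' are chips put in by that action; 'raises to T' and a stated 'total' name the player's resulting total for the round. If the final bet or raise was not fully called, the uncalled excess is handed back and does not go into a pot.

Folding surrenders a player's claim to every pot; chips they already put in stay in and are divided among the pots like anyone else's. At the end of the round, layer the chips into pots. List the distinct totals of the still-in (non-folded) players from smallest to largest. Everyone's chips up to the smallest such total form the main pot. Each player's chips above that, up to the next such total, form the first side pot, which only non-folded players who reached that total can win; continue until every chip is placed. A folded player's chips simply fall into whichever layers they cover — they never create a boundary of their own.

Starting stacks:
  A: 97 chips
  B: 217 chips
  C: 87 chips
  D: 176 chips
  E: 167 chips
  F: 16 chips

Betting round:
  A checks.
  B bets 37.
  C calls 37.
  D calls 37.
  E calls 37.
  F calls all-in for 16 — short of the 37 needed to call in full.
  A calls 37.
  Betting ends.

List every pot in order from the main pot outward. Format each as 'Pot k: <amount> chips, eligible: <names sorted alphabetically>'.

Contributions: A=37, B=37, C=37, D=37, E=37, F=16
Pot levels (distinct totals of non-folded players): 16, 37
Layer 1-16: 16 each from A, B, C, D, E, F = 16*6 = 96 chips; eligible A, B, C, D, E, F
Layer 17-37: 21 each from A, B, C, D, E = 21*5 = 105 chips; eligible A, B, C, D, E

Pot 1: 96 chips, eligible: A, B, C, D, E, F
Pot 2: 105 chips, eligible: A, B, C, D, E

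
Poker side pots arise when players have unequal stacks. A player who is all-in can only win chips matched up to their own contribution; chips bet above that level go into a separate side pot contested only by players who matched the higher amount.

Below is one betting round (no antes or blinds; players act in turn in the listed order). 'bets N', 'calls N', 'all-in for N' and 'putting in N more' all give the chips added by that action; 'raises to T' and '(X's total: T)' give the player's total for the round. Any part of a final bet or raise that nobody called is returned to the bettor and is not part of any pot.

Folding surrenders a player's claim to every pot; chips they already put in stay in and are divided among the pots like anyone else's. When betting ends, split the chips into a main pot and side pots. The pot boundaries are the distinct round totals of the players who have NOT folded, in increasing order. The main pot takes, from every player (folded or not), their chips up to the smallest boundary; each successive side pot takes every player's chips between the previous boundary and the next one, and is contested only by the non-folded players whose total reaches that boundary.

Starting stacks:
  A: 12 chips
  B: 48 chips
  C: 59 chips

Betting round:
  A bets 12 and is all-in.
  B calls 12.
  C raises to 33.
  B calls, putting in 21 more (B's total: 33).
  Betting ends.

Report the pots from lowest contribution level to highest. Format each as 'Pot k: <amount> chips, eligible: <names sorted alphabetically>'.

Contributions: A=12, B=33, C=33
Pot levels (distinct totals of non-folded players): 12, 33
Layer 1-12: 12 each from A, B, C = 12*3 = 36 chips; eligible A, B, C
Layer 13-33: 21 each from B, C = 21*2 = 42 chips; eligible B, C

Pot 1: 36 chips, eligible: A, B, C
Pot 2: 42 chips, eligible: B, C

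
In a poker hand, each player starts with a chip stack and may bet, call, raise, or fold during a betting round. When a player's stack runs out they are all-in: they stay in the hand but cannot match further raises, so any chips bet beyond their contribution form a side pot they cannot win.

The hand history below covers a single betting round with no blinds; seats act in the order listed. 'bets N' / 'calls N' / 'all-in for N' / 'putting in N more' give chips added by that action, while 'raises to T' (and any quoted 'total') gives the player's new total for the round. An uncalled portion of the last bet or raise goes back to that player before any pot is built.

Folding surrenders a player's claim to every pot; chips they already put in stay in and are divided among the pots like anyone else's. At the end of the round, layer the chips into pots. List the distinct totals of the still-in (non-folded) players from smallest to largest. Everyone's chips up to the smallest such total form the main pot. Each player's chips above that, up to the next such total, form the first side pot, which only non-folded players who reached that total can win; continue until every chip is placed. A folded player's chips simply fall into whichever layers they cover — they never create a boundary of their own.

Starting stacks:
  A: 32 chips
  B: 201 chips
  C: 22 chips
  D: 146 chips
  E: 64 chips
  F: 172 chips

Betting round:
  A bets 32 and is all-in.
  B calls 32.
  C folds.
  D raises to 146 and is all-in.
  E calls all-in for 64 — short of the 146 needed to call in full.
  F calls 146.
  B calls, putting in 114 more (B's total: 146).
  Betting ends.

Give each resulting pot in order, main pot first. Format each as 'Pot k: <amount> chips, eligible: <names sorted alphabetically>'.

Contributions: A=32, B=146, D=146, E=64, F=146
Folded: C
Pot levels (distinct totals of non-folded players): 32, 64, 146
Layer 1-32: 32 each from A, B, D, E, F = 32*5 = 160 chips; eligible A, B, D, E, F
Layer 33-64: 32 each from B, D, E, F = 32*4 = 128 chips; eligible B, D, E, F
Layer 65-146: 82 each from B, D, F = 82*3 = 246 chips; eligible B, D, F

Pot 1: 160 chips, eligible: A, B, D, E, F
Pot 2: 128 chips, eligible: B, D, E, F
Pot 3: 246 chips, eligible: B, D, F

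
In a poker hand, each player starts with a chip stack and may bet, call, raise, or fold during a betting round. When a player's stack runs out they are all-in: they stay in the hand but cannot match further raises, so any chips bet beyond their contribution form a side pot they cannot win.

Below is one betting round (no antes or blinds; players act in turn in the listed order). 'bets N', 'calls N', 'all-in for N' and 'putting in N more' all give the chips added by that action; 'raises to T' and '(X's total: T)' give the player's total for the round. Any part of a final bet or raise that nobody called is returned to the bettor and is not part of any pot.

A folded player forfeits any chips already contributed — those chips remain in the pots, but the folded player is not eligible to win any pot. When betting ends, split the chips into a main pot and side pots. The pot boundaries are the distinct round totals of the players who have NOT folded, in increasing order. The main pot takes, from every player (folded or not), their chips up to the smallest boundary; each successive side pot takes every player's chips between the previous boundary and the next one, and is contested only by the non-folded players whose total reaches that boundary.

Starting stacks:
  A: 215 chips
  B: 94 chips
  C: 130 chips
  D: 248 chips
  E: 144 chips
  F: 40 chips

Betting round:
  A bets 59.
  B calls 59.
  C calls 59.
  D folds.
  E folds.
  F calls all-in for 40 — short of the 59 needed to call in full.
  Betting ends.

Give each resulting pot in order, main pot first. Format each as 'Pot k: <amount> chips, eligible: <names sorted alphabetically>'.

Contributions: A=59, B=59, C=59, F=40
Folded: D, E
Pot levels (distinct totals of non-folded players): 40, 59
Layer 1-40: 40 each from A, B, C, F = 40*4 = 160 chips; eligible A, B, C, F
Layer 41-59: 19 each from A, B, C = 19*3 = 57 chips; eligible A, B, C

Pot 1: 160 chips, eligible: A, B, C, F
Pot 2: 57 chips, eligible: A, B, C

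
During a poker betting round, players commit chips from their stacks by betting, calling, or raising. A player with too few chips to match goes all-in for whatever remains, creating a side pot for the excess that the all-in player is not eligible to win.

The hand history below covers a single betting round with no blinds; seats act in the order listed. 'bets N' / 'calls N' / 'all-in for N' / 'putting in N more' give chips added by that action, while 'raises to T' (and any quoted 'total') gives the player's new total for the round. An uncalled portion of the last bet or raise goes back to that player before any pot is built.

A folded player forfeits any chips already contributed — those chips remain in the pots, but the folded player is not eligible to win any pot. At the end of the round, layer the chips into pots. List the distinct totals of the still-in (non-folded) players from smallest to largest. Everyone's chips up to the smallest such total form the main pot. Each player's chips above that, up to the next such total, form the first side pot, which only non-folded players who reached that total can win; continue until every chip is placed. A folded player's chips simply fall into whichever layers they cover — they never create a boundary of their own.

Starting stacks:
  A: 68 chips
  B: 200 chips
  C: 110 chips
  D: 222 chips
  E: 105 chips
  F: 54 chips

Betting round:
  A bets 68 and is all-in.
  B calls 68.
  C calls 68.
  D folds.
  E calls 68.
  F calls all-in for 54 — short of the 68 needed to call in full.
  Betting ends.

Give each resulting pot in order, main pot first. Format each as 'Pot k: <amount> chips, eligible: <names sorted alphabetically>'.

Contributions: A=68, B=68, C=68, E=68, F=54
Folded: D
Pot levels (distinct totals of non-folded players): 54, 68
Layer 1-54: 54 each from A, B, C, E, F = 54*5 = 270 chips; eligible A, B, C, E, F
Layer 55-68: 14 each from A, B, C, E = 14*4 = 56 chips; eligible A, B, C, E

Pot 1: 270 chips, eligible: A, B, C, E, F
Pot 2: 56 chips, eligible: A, B, C, E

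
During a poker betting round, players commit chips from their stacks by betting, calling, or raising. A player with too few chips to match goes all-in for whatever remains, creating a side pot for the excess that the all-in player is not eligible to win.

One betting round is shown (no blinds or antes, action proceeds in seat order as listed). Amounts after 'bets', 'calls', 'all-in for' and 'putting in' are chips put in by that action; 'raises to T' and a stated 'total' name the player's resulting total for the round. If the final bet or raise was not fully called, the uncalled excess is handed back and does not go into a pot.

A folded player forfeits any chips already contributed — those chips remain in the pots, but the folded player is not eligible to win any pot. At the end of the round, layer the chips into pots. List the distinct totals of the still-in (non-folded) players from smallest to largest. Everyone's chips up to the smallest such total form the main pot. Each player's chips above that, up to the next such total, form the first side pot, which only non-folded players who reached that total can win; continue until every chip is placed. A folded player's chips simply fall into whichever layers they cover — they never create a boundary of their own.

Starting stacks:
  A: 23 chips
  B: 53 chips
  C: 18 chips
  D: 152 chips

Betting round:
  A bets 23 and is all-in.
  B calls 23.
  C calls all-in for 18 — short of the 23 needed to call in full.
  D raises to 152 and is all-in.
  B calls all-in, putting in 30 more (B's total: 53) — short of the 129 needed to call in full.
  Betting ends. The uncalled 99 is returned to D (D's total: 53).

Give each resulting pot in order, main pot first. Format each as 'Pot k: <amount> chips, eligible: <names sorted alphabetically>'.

Pot 1: 72 chips, eligible: A, B, C, D
Pot 2: 15 chips, eligible: A, B, D
Pot 3: 60 chips, eligible: B, D

Derivation:
Contributions (after 99 returned to D): A=23, B=53, C=18, D=53
Pot levels (distinct totals of non-folded players): 18, 23, 53
Layer 1-18: 18 each from A, B, C, D = 18*4 = 72 chips; eligible A, B, C, D
Layer 19-23: 5 each from A, B, D = 5*3 = 15 chips; eligible A, B, D
Layer 24-53: 30 each from B, D = 30*2 = 60 chips; eligible B, D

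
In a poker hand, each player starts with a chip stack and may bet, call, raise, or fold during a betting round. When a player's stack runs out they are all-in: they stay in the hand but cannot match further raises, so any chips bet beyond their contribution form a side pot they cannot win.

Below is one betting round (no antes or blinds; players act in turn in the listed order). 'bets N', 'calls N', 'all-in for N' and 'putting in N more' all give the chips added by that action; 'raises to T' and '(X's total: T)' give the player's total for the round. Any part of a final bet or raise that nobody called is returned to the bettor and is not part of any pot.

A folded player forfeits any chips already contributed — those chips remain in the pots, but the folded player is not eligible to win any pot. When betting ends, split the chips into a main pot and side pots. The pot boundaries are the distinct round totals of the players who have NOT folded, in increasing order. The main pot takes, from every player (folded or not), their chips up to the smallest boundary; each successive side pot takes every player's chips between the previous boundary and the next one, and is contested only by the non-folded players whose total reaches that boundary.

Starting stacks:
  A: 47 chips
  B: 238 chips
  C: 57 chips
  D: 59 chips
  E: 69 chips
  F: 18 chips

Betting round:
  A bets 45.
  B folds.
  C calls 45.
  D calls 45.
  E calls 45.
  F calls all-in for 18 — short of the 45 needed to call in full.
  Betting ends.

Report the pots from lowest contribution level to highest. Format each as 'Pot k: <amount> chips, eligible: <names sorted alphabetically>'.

Contributions: A=45, C=45, D=45, E=45, F=18
Folded: B
Pot levels (distinct totals of non-folded players): 18, 45
Layer 1-18: 18 each from A, C, D, E, F = 18*5 = 90 chips; eligible A, C, D, E, F
Layer 19-45: 27 each from A, C, D, E = 27*4 = 108 chips; eligible A, C, D, E

Pot 1: 90 chips, eligible: A, C, D, E, F
Pot 2: 108 chips, eligible: A, C, D, E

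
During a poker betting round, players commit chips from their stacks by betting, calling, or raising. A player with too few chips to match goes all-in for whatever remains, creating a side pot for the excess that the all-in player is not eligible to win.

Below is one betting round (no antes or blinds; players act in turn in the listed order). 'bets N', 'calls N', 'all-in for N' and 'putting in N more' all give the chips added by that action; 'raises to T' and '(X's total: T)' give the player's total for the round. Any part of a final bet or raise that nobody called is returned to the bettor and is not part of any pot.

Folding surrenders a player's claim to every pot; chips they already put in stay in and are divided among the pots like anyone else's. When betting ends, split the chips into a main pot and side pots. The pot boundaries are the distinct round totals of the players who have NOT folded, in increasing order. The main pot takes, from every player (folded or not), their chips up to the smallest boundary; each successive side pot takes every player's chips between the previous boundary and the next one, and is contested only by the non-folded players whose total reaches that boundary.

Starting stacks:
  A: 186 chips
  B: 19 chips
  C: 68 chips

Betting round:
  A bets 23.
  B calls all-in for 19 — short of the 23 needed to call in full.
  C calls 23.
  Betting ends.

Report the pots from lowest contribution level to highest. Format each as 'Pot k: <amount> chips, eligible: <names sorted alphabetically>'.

Contributions: A=23, B=19, C=23
Pot levels (distinct totals of non-folded players): 19, 23
Layer 1-19: 19 each from A, B, C = 19*3 = 57 chips; eligible A, B, C
Layer 20-23: 4 each from A, C = 4*2 = 8 chips; eligible A, C

Pot 1: 57 chips, eligible: A, B, C
Pot 2: 8 chips, eligible: A, C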